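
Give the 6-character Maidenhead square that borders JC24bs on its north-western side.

JC24at

Longitude subsquare b = 1; −1 → 0 = a.
Latitude subsquare s = 18; +1 → 19 = t.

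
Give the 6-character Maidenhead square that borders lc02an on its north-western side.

Longitude subsquare a = 0; −1 → -1, wraps to 23 = x, carry into square.
Longitude square 0; −1 → -1, wraps to 9, carry into field.
Longitude field L = 11; −1 → 10 = K.
Latitude subsquare n = 13; +1 → 14 = o.

KC92xo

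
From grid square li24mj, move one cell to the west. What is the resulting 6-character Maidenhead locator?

LI24lj

Longitude subsquare m = 12; −1 → 11 = l.
The latitude characters are unchanged.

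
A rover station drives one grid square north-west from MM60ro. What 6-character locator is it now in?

MM60qp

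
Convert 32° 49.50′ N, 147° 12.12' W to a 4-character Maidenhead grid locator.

Shift to the Maidenhead origin (180°W, 90°S): lon 32.80, lat 122.83.
Field: lon ⌊32.80/20⌋ = 1 → B; lat ⌊122.83/10⌋ = 12 → M.
Square: lon ⌊12.80/2⌋ = 6; lat ⌊2.83/1⌋ = 2.

BM62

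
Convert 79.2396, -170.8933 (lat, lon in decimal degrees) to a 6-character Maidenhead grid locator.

AQ49nf

Add 180° to longitude and 90° to latitude: 9.1067, 169.2396.
Field (20°×10°, letters A–R): 9.1067/20 → 0 → A, 169.2396/10 → 16 → Q; chars AQ.
Square (2°×1°, digits 0–9): 9.1067/2 → 4, 9.2396/1 → 9; chars 49.
Subsquare (5′×2.5′, letters a–x): 1.1067/0.0833333 → 13 → n, 0.2396/0.0416667 → 5 → f; chars nf.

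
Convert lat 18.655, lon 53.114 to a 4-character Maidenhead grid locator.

LK68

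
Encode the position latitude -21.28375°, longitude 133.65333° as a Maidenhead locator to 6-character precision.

PG68tr

Shift to the Maidenhead origin (180°W, 90°S): lon 313.6533, lat 68.7163.
Field (20°×10°, letters A–R): 313.6533/20 → 15 → P, 68.7163/10 → 6 → G; chars PG.
Square (2°×1°, digits 0–9): 13.6533/2 → 6, 8.7163/1 → 8; chars 68.
Subsquare (5′×2.5′, letters a–x): 1.6533/0.0833333 → 19 → t, 0.7163/0.0416667 → 17 → r; chars tr.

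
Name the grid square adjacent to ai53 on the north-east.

AI64

Longitude square 5; +1 → 6.
Latitude square 3; +1 → 4.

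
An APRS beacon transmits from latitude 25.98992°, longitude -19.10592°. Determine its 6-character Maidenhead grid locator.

Shift to the Maidenhead origin (180°W, 90°S): lon 160.8941, lat 115.9899.
Field (20°×10°, letters A–R): lon ⌊160.8941/20⌋ = 8 → I; lat ⌊115.9899/10⌋ = 11 → L.
Square (2°×1°, digits 0–9): lon ⌊0.8941/2⌋ = 0; lat ⌊5.9899/1⌋ = 5.
Subsquare (5′×2.5′, letters a–x): lon ⌊0.8941/0.0833333⌋ = 10 → k; lat ⌊0.9899/0.0416667⌋ = 23 → x.

IL05kx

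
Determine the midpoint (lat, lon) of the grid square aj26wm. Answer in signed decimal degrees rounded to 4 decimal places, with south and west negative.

6.5208, -174.1250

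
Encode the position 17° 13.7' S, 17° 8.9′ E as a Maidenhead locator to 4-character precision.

Add 180° to longitude and 90° to latitude: 197.15, 72.77.
Field: 197.15/20 → 9 → J, 72.77/10 → 7 → H; chars JH.
Square: 17.15/2 → 8, 2.77/1 → 2; chars 82.

JH82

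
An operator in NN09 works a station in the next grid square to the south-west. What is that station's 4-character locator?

MN98

Longitude square 0; −1 → -1, wraps to 9, carry into field.
Longitude field N = 13; −1 → 12 = M.
Latitude square 9; −1 → 8.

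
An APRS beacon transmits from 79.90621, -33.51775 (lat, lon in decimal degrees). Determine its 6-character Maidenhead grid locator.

HQ39fv

Add 180° to longitude and 90° to latitude: 146.4822, 169.9062.
Field: lon ⌊146.4822/20⌋ = 7 → H; lat ⌊169.9062/10⌋ = 16 → Q.
Square: lon ⌊6.4822/2⌋ = 3; lat ⌊9.9062/1⌋ = 9.
Subsquare: lon ⌊0.4822/0.0833333⌋ = 5 → f; lat ⌊0.9062/0.0416667⌋ = 21 → v.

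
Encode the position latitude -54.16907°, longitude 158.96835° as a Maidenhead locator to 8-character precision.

QD95lt69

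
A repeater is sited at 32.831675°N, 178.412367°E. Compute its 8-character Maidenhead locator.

RM92et99

Shift to the Maidenhead origin (180°W, 90°S): lon 358.41237, lat 122.83167.
Field: 358.41237/20 → 17 → R, 122.83167/10 → 12 → M; chars RM.
Square: 18.41237/2 → 9, 2.83167/1 → 2; chars 92.
Subsquare: 0.41237/0.0833333 → 4 → e, 0.83167/0.0416667 → 19 → t; chars et.
Extended square: 0.07903/0.00833333 → 9, 0.04001/0.00416667 → 9; chars 99.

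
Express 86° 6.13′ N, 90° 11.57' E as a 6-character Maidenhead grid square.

NR56cc

Shift to the Maidenhead origin (180°W, 90°S): lon 270.1928, lat 176.1022.
Field: lon ⌊270.1928/20⌋ = 13 → N; lat ⌊176.1022/10⌋ = 17 → R.
Square: lon ⌊10.1928/2⌋ = 5; lat ⌊6.1022/1⌋ = 6.
Subsquare: lon ⌊0.1928/0.0833333⌋ = 2 → c; lat ⌊0.1022/0.0416667⌋ = 2 → c.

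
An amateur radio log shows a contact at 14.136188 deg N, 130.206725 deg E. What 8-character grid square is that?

PK54cd42

Offset from 180°W / 90°S: lon 310.20673°, lat 104.13619°.
Field: lon ⌊310.20673/20⌋ = 15 → P; lat ⌊104.13619/10⌋ = 10 → K.
Square: lon ⌊10.20673/2⌋ = 5; lat ⌊4.13619/1⌋ = 4.
Subsquare: lon ⌊0.20673/0.0833333⌋ = 2 → c; lat ⌊0.13619/0.0416667⌋ = 3 → d.
Extended square: lon ⌊0.04006/0.00833333⌋ = 4; lat ⌊0.01119/0.00416667⌋ = 2.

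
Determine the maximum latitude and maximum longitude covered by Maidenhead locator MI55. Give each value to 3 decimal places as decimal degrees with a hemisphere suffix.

Field M=12, I=8: +12·20° lon, +8·10° lat → SW at lon 60°, lat -10°.
Square 5, 5: +5·2° lon, +5·1° lat → SW at lon 70°, lat -5°.
Cell spans 2° lon × 1° lat. NE corner is SW corner plus one full cell.
latitude 4.000° S, longitude 72.000° E.

4.000° S, 72.000° E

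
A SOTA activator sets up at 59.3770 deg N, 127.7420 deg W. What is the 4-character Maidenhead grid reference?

CO69

Offset from 180°W / 90°S: lon 52.26°, lat 149.38°.
Field: 52.26/20 → 2 → C, 149.38/10 → 14 → O; chars CO.
Square: 12.26/2 → 6, 9.38/1 → 9; chars 69.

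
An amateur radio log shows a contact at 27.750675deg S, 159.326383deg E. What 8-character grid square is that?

QG92pf99

Offset from 180°W / 90°S: lon 339.32638°, lat 62.24932°.
Field (20°×10°, letters A–R): lon ⌊339.32638/20⌋ = 16 → Q; lat ⌊62.24932/10⌋ = 6 → G.
Square (2°×1°, digits 0–9): lon ⌊19.32638/2⌋ = 9; lat ⌊2.24932/1⌋ = 2.
Subsquare (5′×2.5′, letters a–x): lon ⌊1.32638/0.0833333⌋ = 15 → p; lat ⌊0.24932/0.0416667⌋ = 5 → f.
Extended square (30″×15″, digits 0–9): lon ⌊0.07638/0.00833333⌋ = 9; lat ⌊0.04099/0.00416667⌋ = 9.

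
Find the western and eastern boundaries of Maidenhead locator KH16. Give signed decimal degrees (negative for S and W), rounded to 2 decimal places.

22.00, 24.00

Field K=10, H=7: +10·20° lon, +7·10° lat → SW at lon 20°, lat -20°.
Square 1, 6: +1·2° lon, +6·1° lat → SW at lon 22°, lat -14°.
Cell spans 2° lon × 1° lat.
west 22.00, east 24.00.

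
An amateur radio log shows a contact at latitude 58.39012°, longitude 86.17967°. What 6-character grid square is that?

Add 180° to longitude and 90° to latitude: 266.1797, 148.3901.
Field: 266.1797/20 → 13 → N, 148.3901/10 → 14 → O; chars NO.
Square: 6.1797/2 → 3, 8.3901/1 → 8; chars 38.
Subsquare: 0.1797/0.0833333 → 2 → c, 0.3901/0.0416667 → 9 → j; chars cj.

NO38cj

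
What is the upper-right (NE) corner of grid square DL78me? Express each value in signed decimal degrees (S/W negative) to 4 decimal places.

28.2083, -104.9167

Field D=3, L=11: +3·20° lon, +11·10° lat → SW at lon -120°, lat 20°.
Square 7, 8: +7·2° lon, +8·1° lat → SW at lon -106°, lat 28°.
Subsquare m=12, e=4: +12·0.0833333° lon, +4·0.0416667° lat → SW at lon -105°, lat 28.1667°.
Cell spans 0.0833333° lon × 0.0416667° lat. NE corner is SW corner plus one full cell.
latitude 28.2083, longitude -104.9167.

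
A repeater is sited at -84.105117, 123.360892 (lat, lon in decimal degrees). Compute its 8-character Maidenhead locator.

PA15qv34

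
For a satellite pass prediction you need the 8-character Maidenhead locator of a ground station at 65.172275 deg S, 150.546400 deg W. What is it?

BC44rt48

Offset from 180°W / 90°S: lon 29.45360°, lat 24.82773°.
Field (20°×10°, letters A–R): 29.45360/20 → 1 → B, 24.82773/10 → 2 → C; chars BC.
Square (2°×1°, digits 0–9): 9.45360/2 → 4, 4.82773/1 → 4; chars 44.
Subsquare (5′×2.5′, letters a–x): 1.45360/0.0833333 → 17 → r, 0.82773/0.0416667 → 19 → t; chars rt.
Extended square (30″×15″, digits 0–9): 0.03693/0.00833333 → 4, 0.03606/0.00416667 → 8; chars 48.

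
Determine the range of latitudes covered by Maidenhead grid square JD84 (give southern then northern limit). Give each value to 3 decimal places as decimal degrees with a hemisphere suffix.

56.000° S, 55.000° S

Field J=9, D=3: +9·20° lon, +3·10° lat → SW at lon 0°, lat -60°.
Square 8, 4: +8·2° lon, +4·1° lat → SW at lon 16°, lat -56°.
Cell spans 2° lon × 1° lat.
south 56.000° S, north 55.000° S.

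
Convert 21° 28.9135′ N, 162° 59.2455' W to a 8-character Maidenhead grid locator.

AL81ml15

Add 180° to longitude and 90° to latitude: 17.01257, 111.48189.
Field: lon ⌊17.01257/20⌋ = 0 → A; lat ⌊111.48189/10⌋ = 11 → L.
Square: lon ⌊17.01257/2⌋ = 8; lat ⌊1.48189/1⌋ = 1.
Subsquare: lon ⌊1.01257/0.0833333⌋ = 12 → m; lat ⌊0.48189/0.0416667⌋ = 11 → l.
Extended square: lon ⌊0.01257/0.00833333⌋ = 1; lat ⌊0.02356/0.00416667⌋ = 5.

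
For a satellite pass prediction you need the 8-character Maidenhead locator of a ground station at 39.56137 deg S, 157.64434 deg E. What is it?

QF80tk75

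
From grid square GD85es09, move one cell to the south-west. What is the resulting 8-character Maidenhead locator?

GD85ds98

Longitude extended square 0; −1 → -1, wraps to 9, carry into subsquare.
Longitude subsquare e = 4; −1 → 3 = d.
Latitude extended square 9; −1 → 8.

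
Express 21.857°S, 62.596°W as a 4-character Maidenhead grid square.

FG88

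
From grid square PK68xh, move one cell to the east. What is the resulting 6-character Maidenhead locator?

PK78ah

Longitude subsquare x = 23; +1 → 24, wraps to 0 = a, carry into square.
Longitude square 6; +1 → 7.
The latitude characters are unchanged.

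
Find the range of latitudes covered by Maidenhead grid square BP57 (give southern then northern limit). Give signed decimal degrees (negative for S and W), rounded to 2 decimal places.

Field B=1, P=15: +1·20° lon, +15·10° lat → SW at lon -160°, lat 60°.
Square 5, 7: +5·2° lon, +7·1° lat → SW at lon -150°, lat 67°.
Cell spans 2° lon × 1° lat.
south 67.00, north 68.00.

67.00, 68.00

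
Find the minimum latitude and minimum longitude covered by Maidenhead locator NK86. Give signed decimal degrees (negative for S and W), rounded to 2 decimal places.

16.00, 96.00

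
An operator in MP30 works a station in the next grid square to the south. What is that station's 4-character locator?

MO39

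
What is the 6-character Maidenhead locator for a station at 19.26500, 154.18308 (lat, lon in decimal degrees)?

QK79cg

Add 180° to longitude and 90° to latitude: 334.1831, 109.2650.
Field: 334.1831/20 → 16 → Q, 109.2650/10 → 10 → K; chars QK.
Square: 14.1831/2 → 7, 9.2650/1 → 9; chars 79.
Subsquare: 0.1831/0.0833333 → 2 → c, 0.2650/0.0416667 → 6 → g; chars cg.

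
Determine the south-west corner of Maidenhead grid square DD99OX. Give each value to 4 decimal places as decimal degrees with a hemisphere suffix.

Field D=3, D=3: +3·20° lon, +3·10° lat → SW at lon -120°, lat -60°.
Square 9, 9: +9·2° lon, +9·1° lat → SW at lon -102°, lat -51°.
Subsquare o=14, x=23: +14·0.0833333° lon, +23·0.0416667° lat → SW at lon -100.833°, lat -50.0417°.
latitude 50.0417° S, longitude 100.8333° W.

50.0417° S, 100.8333° W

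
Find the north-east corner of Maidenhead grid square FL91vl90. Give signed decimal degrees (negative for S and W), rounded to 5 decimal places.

21.46250, -60.16667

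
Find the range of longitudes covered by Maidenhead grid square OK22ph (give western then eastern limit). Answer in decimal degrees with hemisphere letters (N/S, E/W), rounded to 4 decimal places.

105.2500° E, 105.3333° E

Field O=14, K=10: +14·20° lon, +10·10° lat → SW at lon 100°, lat 10°.
Square 2, 2: +2·2° lon, +2·1° lat → SW at lon 104°, lat 12°.
Subsquare p=15, h=7: +15·0.0833333° lon, +7·0.0416667° lat → SW at lon 105.25°, lat 12.2917°.
Cell spans 0.0833333° lon × 0.0416667° lat.
west 105.2500° E, east 105.3333° E.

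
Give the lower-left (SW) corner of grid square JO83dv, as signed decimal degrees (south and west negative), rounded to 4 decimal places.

Field J=9, O=14: +9·20° lon, +14·10° lat → SW at lon 0°, lat 50°.
Square 8, 3: +8·2° lon, +3·1° lat → SW at lon 16°, lat 53°.
Subsquare d=3, v=21: +3·0.0833333° lon, +21·0.0416667° lat → SW at lon 16.25°, lat 53.875°.
latitude 53.8750, longitude 16.2500.

53.8750, 16.2500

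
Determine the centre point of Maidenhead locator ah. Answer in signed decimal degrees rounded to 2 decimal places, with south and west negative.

-15.00, -170.00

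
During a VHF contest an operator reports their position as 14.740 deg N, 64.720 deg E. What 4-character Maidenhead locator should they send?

Shift to the Maidenhead origin (180°W, 90°S): lon 244.72, lat 104.74.
Field: 244.72/20 → 12 → M, 104.74/10 → 10 → K; chars MK.
Square: 4.72/2 → 2, 4.74/1 → 4; chars 24.

MK24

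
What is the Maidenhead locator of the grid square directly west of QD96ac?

QD86xc

Longitude subsquare a = 0; −1 → -1, wraps to 23 = x, carry into square.
Longitude square 9; −1 → 8.
The latitude characters are unchanged.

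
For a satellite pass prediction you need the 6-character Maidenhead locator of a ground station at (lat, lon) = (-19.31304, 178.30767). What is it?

Shift to the Maidenhead origin (180°W, 90°S): lon 358.3077, lat 70.6870.
Field: lon ⌊358.3077/20⌋ = 17 → R; lat ⌊70.6870/10⌋ = 7 → H.
Square: lon ⌊18.3077/2⌋ = 9; lat ⌊0.6870/1⌋ = 0.
Subsquare: lon ⌊0.3077/0.0833333⌋ = 3 → d; lat ⌊0.6870/0.0416667⌋ = 16 → q.

RH90dq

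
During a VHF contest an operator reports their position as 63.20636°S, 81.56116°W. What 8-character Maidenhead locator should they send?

EC96ft20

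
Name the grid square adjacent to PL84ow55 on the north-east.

PL84ow66

Longitude extended square 5; +1 → 6.
Latitude extended square 5; +1 → 6.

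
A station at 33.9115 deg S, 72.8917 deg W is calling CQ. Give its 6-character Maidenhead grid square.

Offset from 180°W / 90°S: lon 107.1083°, lat 56.0885°.
Field: lon ⌊107.1083/20⌋ = 5 → F; lat ⌊56.0885/10⌋ = 5 → F.
Square: lon ⌊7.1083/2⌋ = 3; lat ⌊6.0885/1⌋ = 6.
Subsquare: lon ⌊1.1083/0.0833333⌋ = 13 → n; lat ⌊0.0885/0.0416667⌋ = 2 → c.

FF36nc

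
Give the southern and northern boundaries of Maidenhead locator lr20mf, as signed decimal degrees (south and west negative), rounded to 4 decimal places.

80.2083, 80.2500

Field L=11, R=17: +11·20° lon, +17·10° lat → SW at lon 40°, lat 80°.
Square 2, 0: +2·2° lon, +0·1° lat → SW at lon 44°, lat 80°.
Subsquare m=12, f=5: +12·0.0833333° lon, +5·0.0416667° lat → SW at lon 45°, lat 80.2083°.
Cell spans 0.0833333° lon × 0.0416667° lat.
south 80.2083, north 80.2500.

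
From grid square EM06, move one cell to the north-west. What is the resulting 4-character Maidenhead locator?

DM97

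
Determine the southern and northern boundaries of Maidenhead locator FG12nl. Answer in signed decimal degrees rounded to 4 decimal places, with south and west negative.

Field F=5, G=6: +5·20° lon, +6·10° lat → SW at lon -80°, lat -30°.
Square 1, 2: +1·2° lon, +2·1° lat → SW at lon -78°, lat -28°.
Subsquare n=13, l=11: +13·0.0833333° lon, +11·0.0416667° lat → SW at lon -76.9167°, lat -27.5417°.
Cell spans 0.0833333° lon × 0.0416667° lat.
south -27.5417, north -27.5000.

-27.5417, -27.5000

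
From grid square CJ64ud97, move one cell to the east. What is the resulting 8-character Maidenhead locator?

Longitude extended square 9; +1 → 10, wraps to 0, carry into subsquare.
Longitude subsquare u = 20; +1 → 21 = v.
The latitude characters are unchanged.

CJ64vd07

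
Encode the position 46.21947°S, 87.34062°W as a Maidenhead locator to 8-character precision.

EE63hs97

Shift to the Maidenhead origin (180°W, 90°S): lon 92.65938, lat 43.78053.
Field: lon ⌊92.65938/20⌋ = 4 → E; lat ⌊43.78053/10⌋ = 4 → E.
Square: lon ⌊12.65938/2⌋ = 6; lat ⌊3.78053/1⌋ = 3.
Subsquare: lon ⌊0.65938/0.0833333⌋ = 7 → h; lat ⌊0.78053/0.0416667⌋ = 18 → s.
Extended square: lon ⌊0.07605/0.00833333⌋ = 9; lat ⌊0.03053/0.00416667⌋ = 7.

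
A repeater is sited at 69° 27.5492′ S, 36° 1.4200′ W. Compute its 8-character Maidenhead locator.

Offset from 180°W / 90°S: lon 143.97633°, lat 20.54085°.
Field: 143.97633/20 → 7 → H, 20.54085/10 → 2 → C; chars HC.
Square: 3.97633/2 → 1, 0.54085/1 → 0; chars 10.
Subsquare: 1.97633/0.0833333 → 23 → x, 0.54085/0.0416667 → 12 → m; chars xm.
Extended square: 0.05967/0.00833333 → 7, 0.04085/0.00416667 → 9; chars 79.

HC10xm79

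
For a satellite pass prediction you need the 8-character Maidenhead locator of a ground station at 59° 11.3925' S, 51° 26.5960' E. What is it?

LD50rt34

Shift to the Maidenhead origin (180°W, 90°S): lon 231.44327, lat 30.81012.
Field: 231.44327/20 → 11 → L, 30.81012/10 → 3 → D; chars LD.
Square: 11.44327/2 → 5, 0.81012/1 → 0; chars 50.
Subsquare: 1.44327/0.0833333 → 17 → r, 0.81012/0.0416667 → 19 → t; chars rt.
Extended square: 0.02660/0.00833333 → 3, 0.01846/0.00416667 → 4; chars 34.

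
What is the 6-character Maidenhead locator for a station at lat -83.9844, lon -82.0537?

EA86xa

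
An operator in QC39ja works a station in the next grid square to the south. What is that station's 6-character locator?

QC38jx

Latitude subsquare a = 0; −1 → -1, wraps to 23 = x, carry into square.
Latitude square 9; −1 → 8.
The longitude characters are unchanged.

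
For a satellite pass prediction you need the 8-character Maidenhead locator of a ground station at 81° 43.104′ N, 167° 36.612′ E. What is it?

RR31tr32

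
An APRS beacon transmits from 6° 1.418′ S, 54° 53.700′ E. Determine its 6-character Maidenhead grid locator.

Shift to the Maidenhead origin (180°W, 90°S): lon 234.8950, lat 83.9764.
Field (20°×10°, letters A–R): 234.8950/20 → 11 → L, 83.9764/10 → 8 → I; chars LI.
Square (2°×1°, digits 0–9): 14.8950/2 → 7, 3.9764/1 → 3; chars 73.
Subsquare (5′×2.5′, letters a–x): 0.8950/0.0833333 → 10 → k, 0.9764/0.0416667 → 23 → x; chars kx.

LI73kx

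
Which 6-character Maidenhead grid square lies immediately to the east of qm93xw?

Longitude subsquare x = 23; +1 → 24, wraps to 0 = a, carry into square.
Longitude square 9; +1 → 10, wraps to 0, carry into field.
Longitude field Q = 16; +1 → 17 = R.
The latitude characters are unchanged.

RM03aw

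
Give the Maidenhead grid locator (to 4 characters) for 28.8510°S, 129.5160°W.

CG51

Add 180° to longitude and 90° to latitude: 50.48, 61.15.
Field (20°×10°, letters A–R): 50.48/20 → 2 → C, 61.15/10 → 6 → G; chars CG.
Square (2°×1°, digits 0–9): 10.48/2 → 5, 1.15/1 → 1; chars 51.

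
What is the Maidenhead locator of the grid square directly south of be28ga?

BE27gx

Latitude subsquare a = 0; −1 → -1, wraps to 23 = x, carry into square.
Latitude square 8; −1 → 7.
The longitude characters are unchanged.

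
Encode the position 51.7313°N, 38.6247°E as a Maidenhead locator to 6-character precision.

KO91hr

Offset from 180°W / 90°S: lon 218.6247°, lat 141.7313°.
Field (20°×10°, letters A–R): lon ⌊218.6247/20⌋ = 10 → K; lat ⌊141.7313/10⌋ = 14 → O.
Square (2°×1°, digits 0–9): lon ⌊18.6247/2⌋ = 9; lat ⌊1.7313/1⌋ = 1.
Subsquare (5′×2.5′, letters a–x): lon ⌊0.6247/0.0833333⌋ = 7 → h; lat ⌊0.7313/0.0416667⌋ = 17 → r.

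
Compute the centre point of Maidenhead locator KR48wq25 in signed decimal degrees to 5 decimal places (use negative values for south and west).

88.68958, 29.85417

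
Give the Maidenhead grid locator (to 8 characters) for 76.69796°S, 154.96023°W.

Offset from 180°W / 90°S: lon 25.03977°, lat 13.30204°.
Field: lon ⌊25.03977/20⌋ = 1 → B; lat ⌊13.30204/10⌋ = 1 → B.
Square: lon ⌊5.03977/2⌋ = 2; lat ⌊3.30204/1⌋ = 3.
Subsquare: lon ⌊1.03977/0.0833333⌋ = 12 → m; lat ⌊0.30204/0.0416667⌋ = 7 → h.
Extended square: lon ⌊0.03977/0.00833333⌋ = 4; lat ⌊0.01037/0.00416667⌋ = 2.

BB23mh42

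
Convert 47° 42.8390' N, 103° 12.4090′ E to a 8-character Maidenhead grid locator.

Offset from 180°W / 90°S: lon 283.20682°, lat 137.71398°.
Field: 283.20682/20 → 14 → O, 137.71398/10 → 13 → N; chars ON.
Square: 3.20682/2 → 1, 7.71398/1 → 7; chars 17.
Subsquare: 1.20682/0.0833333 → 14 → o, 0.71398/0.0416667 → 17 → r; chars or.
Extended square: 0.04015/0.00833333 → 4, 0.00565/0.00416667 → 1; chars 41.

ON17or41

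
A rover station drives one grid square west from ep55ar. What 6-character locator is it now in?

EP45xr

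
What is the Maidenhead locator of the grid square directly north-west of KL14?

Longitude square 1; −1 → 0.
Latitude square 4; +1 → 5.

KL05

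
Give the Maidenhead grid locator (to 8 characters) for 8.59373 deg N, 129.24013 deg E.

PJ48oo82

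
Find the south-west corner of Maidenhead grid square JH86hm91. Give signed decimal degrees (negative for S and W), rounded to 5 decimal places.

Field J=9, H=7: +9·20° lon, +7·10° lat → SW at lon 0°, lat -20°.
Square 8, 6: +8·2° lon, +6·1° lat → SW at lon 16°, lat -14°.
Subsquare h=7, m=12: +7·0.0833333° lon, +12·0.0416667° lat → SW at lon 16.5833°, lat -13.5°.
Extended square 9, 1: +9·0.00833333° lon, +1·0.00416667° lat → SW at lon 16.6583°, lat -13.4958°.
latitude -13.49583, longitude 16.65833.

-13.49583, 16.65833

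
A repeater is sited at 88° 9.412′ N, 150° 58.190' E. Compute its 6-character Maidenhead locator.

Offset from 180°W / 90°S: lon 330.9698°, lat 178.1569°.
Field: lon ⌊330.9698/20⌋ = 16 → Q; lat ⌊178.1569/10⌋ = 17 → R.
Square: lon ⌊10.9698/2⌋ = 5; lat ⌊8.1569/1⌋ = 8.
Subsquare: lon ⌊0.9698/0.0833333⌋ = 11 → l; lat ⌊0.1569/0.0416667⌋ = 3 → d.

QR58ld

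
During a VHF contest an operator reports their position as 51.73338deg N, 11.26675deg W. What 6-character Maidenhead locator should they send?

IO41ir

Add 180° to longitude and 90° to latitude: 168.7332, 141.7334.
Field (20°×10°, letters A–R): lon ⌊168.7332/20⌋ = 8 → I; lat ⌊141.7334/10⌋ = 14 → O.
Square (2°×1°, digits 0–9): lon ⌊8.7332/2⌋ = 4; lat ⌊1.7334/1⌋ = 1.
Subsquare (5′×2.5′, letters a–x): lon ⌊0.7332/0.0833333⌋ = 8 → i; lat ⌊0.7334/0.0416667⌋ = 17 → r.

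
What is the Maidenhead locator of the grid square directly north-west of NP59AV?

Longitude subsquare a = 0; −1 → -1, wraps to 23 = x, carry into square.
Longitude square 5; −1 → 4.
Latitude subsquare v = 21; +1 → 22 = w.

NP49xw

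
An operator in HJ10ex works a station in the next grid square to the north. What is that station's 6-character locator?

HJ11ea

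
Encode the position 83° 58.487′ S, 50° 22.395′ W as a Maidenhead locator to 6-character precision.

GA46ta

Offset from 180°W / 90°S: lon 129.6268°, lat 6.0252°.
Field: 129.6268/20 → 6 → G, 6.0252/10 → 0 → A; chars GA.
Square: 9.6268/2 → 4, 6.0252/1 → 6; chars 46.
Subsquare: 1.6268/0.0833333 → 19 → t, 0.0252/0.0416667 → 0 → a; chars ta.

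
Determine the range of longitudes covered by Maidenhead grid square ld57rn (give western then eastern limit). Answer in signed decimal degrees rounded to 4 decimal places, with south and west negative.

Field L=11, D=3: +11·20° lon, +3·10° lat → SW at lon 40°, lat -60°.
Square 5, 7: +5·2° lon, +7·1° lat → SW at lon 50°, lat -53°.
Subsquare r=17, n=13: +17·0.0833333° lon, +13·0.0416667° lat → SW at lon 51.4167°, lat -52.4583°.
Cell spans 0.0833333° lon × 0.0416667° lat.
west 51.4167, east 51.5000.

51.4167, 51.5000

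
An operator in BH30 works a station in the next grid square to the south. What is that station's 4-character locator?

BG39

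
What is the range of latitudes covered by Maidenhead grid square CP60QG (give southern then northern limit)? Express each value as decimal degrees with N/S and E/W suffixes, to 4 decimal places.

60.2500° N, 60.2917° N

Field C=2, P=15: +2·20° lon, +15·10° lat → SW at lon -140°, lat 60°.
Square 6, 0: +6·2° lon, +0·1° lat → SW at lon -128°, lat 60°.
Subsquare q=16, g=6: +16·0.0833333° lon, +6·0.0416667° lat → SW at lon -126.667°, lat 60.25°.
Cell spans 0.0833333° lon × 0.0416667° lat.
south 60.2500° N, north 60.2917° N.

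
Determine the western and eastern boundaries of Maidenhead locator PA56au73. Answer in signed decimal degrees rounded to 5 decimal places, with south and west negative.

Field P=15, A=0: +15·20° lon, +0·10° lat → SW at lon 120°, lat -90°.
Square 5, 6: +5·2° lon, +6·1° lat → SW at lon 130°, lat -84°.
Subsquare a=0, u=20: +0·0.0833333° lon, +20·0.0416667° lat → SW at lon 130°, lat -83.1667°.
Extended square 7, 3: +7·0.00833333° lon, +3·0.00416667° lat → SW at lon 130.058°, lat -83.1542°.
Cell spans 0.00833333° lon × 0.00416667° lat.
west 130.05833, east 130.06667.

130.05833, 130.06667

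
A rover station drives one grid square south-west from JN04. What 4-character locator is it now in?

IN93

Longitude square 0; −1 → -1, wraps to 9, carry into field.
Longitude field J = 9; −1 → 8 = I.
Latitude square 4; −1 → 3.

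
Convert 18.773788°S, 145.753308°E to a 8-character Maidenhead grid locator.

Add 180° to longitude and 90° to latitude: 325.75331, 71.22621.
Field: lon ⌊325.75331/20⌋ = 16 → Q; lat ⌊71.22621/10⌋ = 7 → H.
Square: lon ⌊5.75331/2⌋ = 2; lat ⌊1.22621/1⌋ = 1.
Subsquare: lon ⌊1.75331/0.0833333⌋ = 21 → v; lat ⌊0.22621/0.0416667⌋ = 5 → f.
Extended square: lon ⌊0.00331/0.00833333⌋ = 0; lat ⌊0.01788/0.00416667⌋ = 4.

QH21vf04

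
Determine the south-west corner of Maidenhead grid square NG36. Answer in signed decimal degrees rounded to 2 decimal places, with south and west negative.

-24.00, 86.00

Field N=13, G=6: +13·20° lon, +6·10° lat → SW at lon 80°, lat -30°.
Square 3, 6: +3·2° lon, +6·1° lat → SW at lon 86°, lat -24°.
latitude -24.00, longitude 86.00.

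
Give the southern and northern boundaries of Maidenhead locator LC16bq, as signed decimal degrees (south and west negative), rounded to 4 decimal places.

-63.3333, -63.2917

Field L=11, C=2: +11·20° lon, +2·10° lat → SW at lon 40°, lat -70°.
Square 1, 6: +1·2° lon, +6·1° lat → SW at lon 42°, lat -64°.
Subsquare b=1, q=16: +1·0.0833333° lon, +16·0.0416667° lat → SW at lon 42.0833°, lat -63.3333°.
Cell spans 0.0833333° lon × 0.0416667° lat.
south -63.3333, north -63.2917.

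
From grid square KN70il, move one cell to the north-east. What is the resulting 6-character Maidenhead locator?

Longitude subsquare i = 8; +1 → 9 = j.
Latitude subsquare l = 11; +1 → 12 = m.

KN70jm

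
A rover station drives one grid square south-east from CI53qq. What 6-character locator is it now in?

Longitude subsquare q = 16; +1 → 17 = r.
Latitude subsquare q = 16; −1 → 15 = p.

CI53rp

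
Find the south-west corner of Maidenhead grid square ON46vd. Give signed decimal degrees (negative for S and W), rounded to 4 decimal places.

46.1250, 109.7500

Field O=14, N=13: +14·20° lon, +13·10° lat → SW at lon 100°, lat 40°.
Square 4, 6: +4·2° lon, +6·1° lat → SW at lon 108°, lat 46°.
Subsquare v=21, d=3: +21·0.0833333° lon, +3·0.0416667° lat → SW at lon 109.75°, lat 46.125°.
latitude 46.1250, longitude 109.7500.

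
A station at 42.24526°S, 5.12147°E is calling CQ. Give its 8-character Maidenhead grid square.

JE27ns41

Shift to the Maidenhead origin (180°W, 90°S): lon 185.12147, lat 47.75474.
Field: lon ⌊185.12147/20⌋ = 9 → J; lat ⌊47.75474/10⌋ = 4 → E.
Square: lon ⌊5.12147/2⌋ = 2; lat ⌊7.75474/1⌋ = 7.
Subsquare: lon ⌊1.12147/0.0833333⌋ = 13 → n; lat ⌊0.75474/0.0416667⌋ = 18 → s.
Extended square: lon ⌊0.03814/0.00833333⌋ = 4; lat ⌊0.00474/0.00416667⌋ = 1.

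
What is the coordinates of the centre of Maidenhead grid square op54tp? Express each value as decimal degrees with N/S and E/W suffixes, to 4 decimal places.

64.6458° N, 111.6250° E

Field O=14, P=15: +14·20° lon, +15·10° lat → SW at lon 100°, lat 60°.
Square 5, 4: +5·2° lon, +4·1° lat → SW at lon 110°, lat 64°.
Subsquare t=19, p=15: +19·0.0833333° lon, +15·0.0416667° lat → SW at lon 111.583°, lat 64.625°.
Cell spans 0.0833333° lon × 0.0416667° lat. Centre is SW corner plus half of each.
latitude 64.6458° N, longitude 111.6250° E.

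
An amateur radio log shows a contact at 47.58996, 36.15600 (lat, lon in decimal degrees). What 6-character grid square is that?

KN87bo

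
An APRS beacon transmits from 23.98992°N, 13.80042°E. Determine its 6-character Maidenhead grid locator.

Shift to the Maidenhead origin (180°W, 90°S): lon 193.8004, lat 113.9899.
Field: 193.8004/20 → 9 → J, 113.9899/10 → 11 → L; chars JL.
Square: 13.8004/2 → 6, 3.9899/1 → 3; chars 63.
Subsquare: 1.8004/0.0833333 → 21 → v, 0.9899/0.0416667 → 23 → x; chars vx.

JL63vx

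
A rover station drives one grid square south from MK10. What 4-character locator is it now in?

MJ19

Latitude square 0; −1 → -1, wraps to 9, carry into field.
Latitude field K = 10; −1 → 9 = J.
The longitude characters are unchanged.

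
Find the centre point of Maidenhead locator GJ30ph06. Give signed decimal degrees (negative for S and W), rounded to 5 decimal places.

0.31875, -52.74583

Field G=6, J=9: +6·20° lon, +9·10° lat → SW at lon -60°, lat 0°.
Square 3, 0: +3·2° lon, +0·1° lat → SW at lon -54°, lat 0°.
Subsquare p=15, h=7: +15·0.0833333° lon, +7·0.0416667° lat → SW at lon -52.75°, lat 0.291667°.
Extended square 0, 6: +0·0.00833333° lon, +6·0.00416667° lat → SW at lon -52.75°, lat 0.316667°.
Cell spans 0.00833333° lon × 0.00416667° lat. Centre is SW corner plus half of each.
latitude 0.31875, longitude -52.74583.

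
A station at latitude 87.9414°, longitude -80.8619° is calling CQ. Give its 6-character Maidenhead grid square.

ER97nw

Shift to the Maidenhead origin (180°W, 90°S): lon 99.1381, lat 177.9414.
Field: 99.1381/20 → 4 → E, 177.9414/10 → 17 → R; chars ER.
Square: 19.1381/2 → 9, 7.9414/1 → 7; chars 97.
Subsquare: 1.1381/0.0833333 → 13 → n, 0.9414/0.0416667 → 22 → w; chars nw.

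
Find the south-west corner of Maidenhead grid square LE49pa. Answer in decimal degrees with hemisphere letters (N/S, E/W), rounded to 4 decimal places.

Field L=11, E=4: +11·20° lon, +4·10° lat → SW at lon 40°, lat -50°.
Square 4, 9: +4·2° lon, +9·1° lat → SW at lon 48°, lat -41°.
Subsquare p=15, a=0: +15·0.0833333° lon, +0·0.0416667° lat → SW at lon 49.25°, lat -41°.
latitude 41.0000° S, longitude 49.2500° E.

41.0000° S, 49.2500° E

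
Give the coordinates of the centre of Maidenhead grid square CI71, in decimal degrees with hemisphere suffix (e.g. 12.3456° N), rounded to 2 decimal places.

8.50° S, 125.00° W

Field C=2, I=8: +2·20° lon, +8·10° lat → SW at lon -140°, lat -10°.
Square 7, 1: +7·2° lon, +1·1° lat → SW at lon -126°, lat -9°.
Cell spans 2° lon × 1° lat. Centre is SW corner plus half of each.
latitude 8.50° S, longitude 125.00° W.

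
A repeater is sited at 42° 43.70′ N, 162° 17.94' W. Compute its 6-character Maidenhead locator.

AN82ur

Shift to the Maidenhead origin (180°W, 90°S): lon 17.7010, lat 132.7283.
Field (20°×10°, letters A–R): lon ⌊17.7010/20⌋ = 0 → A; lat ⌊132.7283/10⌋ = 13 → N.
Square (2°×1°, digits 0–9): lon ⌊17.7010/2⌋ = 8; lat ⌊2.7283/1⌋ = 2.
Subsquare (5′×2.5′, letters a–x): lon ⌊1.7010/0.0833333⌋ = 20 → u; lat ⌊0.7283/0.0416667⌋ = 17 → r.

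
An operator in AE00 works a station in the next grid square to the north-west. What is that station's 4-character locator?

Longitude square 0; −1 → -1, wraps to 9, carry into field.
Longitude field A = 0; −1 → -1, wraps to 17 = R, wrapping around the antimeridian.
Latitude square 0; +1 → 1.

RE91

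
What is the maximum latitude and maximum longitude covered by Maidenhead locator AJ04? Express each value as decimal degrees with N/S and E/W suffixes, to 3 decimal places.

5.000° N, 178.000° W

Field A=0, J=9: +0·20° lon, +9·10° lat → SW at lon -180°, lat 0°.
Square 0, 4: +0·2° lon, +4·1° lat → SW at lon -180°, lat 4°.
Cell spans 2° lon × 1° lat. NE corner is SW corner plus one full cell.
latitude 5.000° N, longitude 178.000° W.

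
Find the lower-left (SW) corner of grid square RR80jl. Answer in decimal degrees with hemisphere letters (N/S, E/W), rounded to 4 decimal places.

80.4583° N, 176.7500° E

Field R=17, R=17: +17·20° lon, +17·10° lat → SW at lon 160°, lat 80°.
Square 8, 0: +8·2° lon, +0·1° lat → SW at lon 176°, lat 80°.
Subsquare j=9, l=11: +9·0.0833333° lon, +11·0.0416667° lat → SW at lon 176.75°, lat 80.4583°.
latitude 80.4583° N, longitude 176.7500° E.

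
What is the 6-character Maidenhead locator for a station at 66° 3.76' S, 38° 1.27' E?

Offset from 180°W / 90°S: lon 218.0212°, lat 23.9373°.
Field: 218.0212/20 → 10 → K, 23.9373/10 → 2 → C; chars KC.
Square: 18.0212/2 → 9, 3.9373/1 → 3; chars 93.
Subsquare: 0.0212/0.0833333 → 0 → a, 0.9373/0.0416667 → 22 → w; chars aw.

KC93aw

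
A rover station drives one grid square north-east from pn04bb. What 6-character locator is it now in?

PN04cc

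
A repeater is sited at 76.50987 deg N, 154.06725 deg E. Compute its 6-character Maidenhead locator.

Shift to the Maidenhead origin (180°W, 90°S): lon 334.0673, lat 166.5099.
Field: lon ⌊334.0673/20⌋ = 16 → Q; lat ⌊166.5099/10⌋ = 16 → Q.
Square: lon ⌊14.0673/2⌋ = 7; lat ⌊6.5099/1⌋ = 6.
Subsquare: lon ⌊0.0673/0.0833333⌋ = 0 → a; lat ⌊0.5099/0.0416667⌋ = 12 → m.

QQ76am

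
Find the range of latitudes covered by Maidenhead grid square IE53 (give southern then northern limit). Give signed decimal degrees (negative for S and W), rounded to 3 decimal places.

-47.000, -46.000

Field I=8, E=4: +8·20° lon, +4·10° lat → SW at lon -20°, lat -50°.
Square 5, 3: +5·2° lon, +3·1° lat → SW at lon -10°, lat -47°.
Cell spans 2° lon × 1° lat.
south -47.000, north -46.000.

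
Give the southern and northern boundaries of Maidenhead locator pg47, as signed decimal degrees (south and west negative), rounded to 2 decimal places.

-23.00, -22.00

Field P=15, G=6: +15·20° lon, +6·10° lat → SW at lon 120°, lat -30°.
Square 4, 7: +4·2° lon, +7·1° lat → SW at lon 128°, lat -23°.
Cell spans 2° lon × 1° lat.
south -23.00, north -22.00.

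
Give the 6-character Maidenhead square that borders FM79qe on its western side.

FM79pe

Longitude subsquare q = 16; −1 → 15 = p.
The latitude characters are unchanged.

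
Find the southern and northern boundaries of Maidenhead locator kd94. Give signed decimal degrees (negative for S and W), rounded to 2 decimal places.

-56.00, -55.00

Field K=10, D=3: +10·20° lon, +3·10° lat → SW at lon 20°, lat -60°.
Square 9, 4: +9·2° lon, +4·1° lat → SW at lon 38°, lat -56°.
Cell spans 2° lon × 1° lat.
south -56.00, north -55.00.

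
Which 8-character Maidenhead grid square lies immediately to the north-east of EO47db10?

Longitude extended square 1; +1 → 2.
Latitude extended square 0; +1 → 1.

EO47db21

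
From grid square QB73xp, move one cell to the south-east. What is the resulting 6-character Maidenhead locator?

QB83ao

Longitude subsquare x = 23; +1 → 24, wraps to 0 = a, carry into square.
Longitude square 7; +1 → 8.
Latitude subsquare p = 15; −1 → 14 = o.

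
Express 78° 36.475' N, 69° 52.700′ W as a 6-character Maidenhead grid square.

Add 180° to longitude and 90° to latitude: 110.1217, 168.6079.
Field: lon ⌊110.1217/20⌋ = 5 → F; lat ⌊168.6079/10⌋ = 16 → Q.
Square: lon ⌊10.1217/2⌋ = 5; lat ⌊8.6079/1⌋ = 8.
Subsquare: lon ⌊0.1217/0.0833333⌋ = 1 → b; lat ⌊0.6079/0.0416667⌋ = 14 → o.

FQ58bo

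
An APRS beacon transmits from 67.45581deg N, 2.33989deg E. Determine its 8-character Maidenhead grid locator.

JP17ek09

Add 180° to longitude and 90° to latitude: 182.33989, 157.45581.
Field: 182.33989/20 → 9 → J, 157.45581/10 → 15 → P; chars JP.
Square: 2.33989/2 → 1, 7.45581/1 → 7; chars 17.
Subsquare: 0.33989/0.0833333 → 4 → e, 0.45581/0.0416667 → 10 → k; chars ek.
Extended square: 0.00656/0.00833333 → 0, 0.03914/0.00416667 → 9; chars 09.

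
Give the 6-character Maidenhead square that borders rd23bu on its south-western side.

RD23at

Longitude subsquare b = 1; −1 → 0 = a.
Latitude subsquare u = 20; −1 → 19 = t.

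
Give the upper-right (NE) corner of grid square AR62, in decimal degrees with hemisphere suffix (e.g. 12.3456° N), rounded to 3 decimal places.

83.000° N, 166.000° W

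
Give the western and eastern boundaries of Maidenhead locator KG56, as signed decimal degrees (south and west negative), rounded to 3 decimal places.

30.000, 32.000

Field K=10, G=6: +10·20° lon, +6·10° lat → SW at lon 20°, lat -30°.
Square 5, 6: +5·2° lon, +6·1° lat → SW at lon 30°, lat -24°.
Cell spans 2° lon × 1° lat.
west 30.000, east 32.000.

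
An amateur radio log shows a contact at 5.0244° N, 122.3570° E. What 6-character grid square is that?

PJ15ea

Add 180° to longitude and 90° to latitude: 302.3570, 95.0244.
Field: 302.3570/20 → 15 → P, 95.0244/10 → 9 → J; chars PJ.
Square: 2.3570/2 → 1, 5.0244/1 → 5; chars 15.
Subsquare: 0.3570/0.0833333 → 4 → e, 0.0244/0.0416667 → 0 → a; chars ea.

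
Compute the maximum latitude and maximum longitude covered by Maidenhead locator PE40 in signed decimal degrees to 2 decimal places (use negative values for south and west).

Field P=15, E=4: +15·20° lon, +4·10° lat → SW at lon 120°, lat -50°.
Square 4, 0: +4·2° lon, +0·1° lat → SW at lon 128°, lat -50°.
Cell spans 2° lon × 1° lat. NE corner is SW corner plus one full cell.
latitude -49.00, longitude 130.00.

-49.00, 130.00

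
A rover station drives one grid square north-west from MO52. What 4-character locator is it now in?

MO43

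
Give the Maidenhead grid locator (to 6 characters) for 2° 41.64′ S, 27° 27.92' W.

HI67gh

Add 180° to longitude and 90° to latitude: 152.5347, 87.3060.
Field (20°×10°, letters A–R): lon ⌊152.5347/20⌋ = 7 → H; lat ⌊87.3060/10⌋ = 8 → I.
Square (2°×1°, digits 0–9): lon ⌊12.5347/2⌋ = 6; lat ⌊7.3060/1⌋ = 7.
Subsquare (5′×2.5′, letters a–x): lon ⌊0.5347/0.0833333⌋ = 6 → g; lat ⌊0.3060/0.0416667⌋ = 7 → h.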